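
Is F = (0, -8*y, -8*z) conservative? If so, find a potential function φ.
Yes, F is conservative. φ = -4*y**2 - 4*z**2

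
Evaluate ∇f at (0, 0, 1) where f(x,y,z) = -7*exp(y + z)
(0, -7*E, -7*E)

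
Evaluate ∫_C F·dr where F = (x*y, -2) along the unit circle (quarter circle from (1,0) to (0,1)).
-7/3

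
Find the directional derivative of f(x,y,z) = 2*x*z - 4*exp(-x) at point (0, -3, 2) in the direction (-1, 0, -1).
-4*sqrt(2)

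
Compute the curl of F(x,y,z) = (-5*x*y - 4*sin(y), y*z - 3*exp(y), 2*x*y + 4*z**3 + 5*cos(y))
(2*x - y - 5*sin(y), -2*y, 5*x + 4*cos(y))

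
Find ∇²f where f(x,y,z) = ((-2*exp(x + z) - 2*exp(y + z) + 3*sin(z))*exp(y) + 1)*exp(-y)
-4*exp(x + z) - 4*exp(y + z) - 3*sin(z) + exp(-y)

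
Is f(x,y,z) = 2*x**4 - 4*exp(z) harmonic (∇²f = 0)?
No, ∇²f = 24*x**2 - 4*exp(z)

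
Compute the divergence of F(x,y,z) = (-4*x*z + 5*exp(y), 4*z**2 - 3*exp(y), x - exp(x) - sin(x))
-4*z - 3*exp(y)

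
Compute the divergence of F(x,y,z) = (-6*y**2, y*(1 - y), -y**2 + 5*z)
6 - 2*y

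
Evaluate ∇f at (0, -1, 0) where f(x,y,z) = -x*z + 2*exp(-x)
(-2, 0, 0)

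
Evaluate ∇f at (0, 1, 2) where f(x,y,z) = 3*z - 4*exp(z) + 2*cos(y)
(0, -2*sin(1), 3 - 4*exp(2))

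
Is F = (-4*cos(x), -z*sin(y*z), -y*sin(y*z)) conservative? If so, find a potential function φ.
Yes, F is conservative. φ = -4*sin(x) + cos(y*z)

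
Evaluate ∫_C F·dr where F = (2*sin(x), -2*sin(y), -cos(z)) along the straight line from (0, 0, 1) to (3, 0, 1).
2 - 2*cos(3)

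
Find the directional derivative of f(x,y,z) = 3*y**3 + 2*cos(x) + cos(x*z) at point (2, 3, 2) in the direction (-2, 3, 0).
sqrt(13)*(4*sin(4) + 4*sin(2) + 243)/13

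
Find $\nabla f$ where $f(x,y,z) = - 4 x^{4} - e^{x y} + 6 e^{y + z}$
(-16*x**3 - y*exp(x*y), -x*exp(x*y) + 6*exp(y + z), 6*exp(y + z))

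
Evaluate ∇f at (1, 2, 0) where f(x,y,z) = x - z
(1, 0, -1)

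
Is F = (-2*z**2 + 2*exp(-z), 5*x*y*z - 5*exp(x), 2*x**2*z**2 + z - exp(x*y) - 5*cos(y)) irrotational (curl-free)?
No, ∇×F = (-5*x*y - x*exp(x*y) + 5*sin(y), -4*x*z**2 + y*exp(x*y) - 4*z - 2*exp(-z), 5*y*z - 5*exp(x))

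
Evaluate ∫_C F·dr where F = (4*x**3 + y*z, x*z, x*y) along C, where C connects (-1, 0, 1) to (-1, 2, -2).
4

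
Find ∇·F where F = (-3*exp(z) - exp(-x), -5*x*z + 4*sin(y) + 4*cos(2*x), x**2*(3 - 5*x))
4*cos(y) + exp(-x)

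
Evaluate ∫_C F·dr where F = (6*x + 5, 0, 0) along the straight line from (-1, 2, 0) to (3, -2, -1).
44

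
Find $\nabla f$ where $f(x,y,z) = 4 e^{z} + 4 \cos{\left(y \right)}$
(0, -4*sin(y), 4*exp(z))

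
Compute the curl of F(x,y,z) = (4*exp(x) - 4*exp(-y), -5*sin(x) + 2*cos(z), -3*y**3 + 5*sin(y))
(-9*y**2 + 2*sin(z) + 5*cos(y), 0, -5*cos(x) - 4*exp(-y))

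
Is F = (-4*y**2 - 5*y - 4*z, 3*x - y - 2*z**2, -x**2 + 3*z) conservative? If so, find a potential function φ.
No, ∇×F = (4*z, 2*x - 4, 8*y + 8) ≠ 0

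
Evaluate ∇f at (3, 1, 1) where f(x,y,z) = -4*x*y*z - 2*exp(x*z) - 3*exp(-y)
(-2*exp(3) - 4, -12 + 3*exp(-1), -6*exp(3) - 12)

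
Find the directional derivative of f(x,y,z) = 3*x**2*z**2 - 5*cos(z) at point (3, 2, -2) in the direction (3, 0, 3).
-sqrt(2)*(5*sin(2) + 36)/2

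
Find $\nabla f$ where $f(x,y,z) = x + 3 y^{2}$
(1, 6*y, 0)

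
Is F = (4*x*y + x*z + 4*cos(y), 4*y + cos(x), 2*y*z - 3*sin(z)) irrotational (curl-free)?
No, ∇×F = (2*z, x, -4*x - sin(x) + 4*sin(y))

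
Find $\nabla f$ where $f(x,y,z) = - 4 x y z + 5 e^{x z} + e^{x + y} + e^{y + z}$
(-4*y*z + 5*z*exp(x*z) + exp(x + y), -4*x*z + exp(x + y) + exp(y + z), -4*x*y + 5*x*exp(x*z) + exp(y + z))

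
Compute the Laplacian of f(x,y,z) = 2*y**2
4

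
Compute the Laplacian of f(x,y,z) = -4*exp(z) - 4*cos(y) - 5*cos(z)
-4*exp(z) + 4*cos(y) + 5*cos(z)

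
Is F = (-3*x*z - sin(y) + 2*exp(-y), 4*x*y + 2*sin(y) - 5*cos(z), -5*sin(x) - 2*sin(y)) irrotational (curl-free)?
No, ∇×F = (-5*sin(z) - 2*cos(y), -3*x + 5*cos(x), 4*y + cos(y) + 2*exp(-y))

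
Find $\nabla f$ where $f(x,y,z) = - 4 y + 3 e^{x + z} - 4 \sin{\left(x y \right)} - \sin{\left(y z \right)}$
(-4*y*cos(x*y) + 3*exp(x + z), -4*x*cos(x*y) - z*cos(y*z) - 4, -y*cos(y*z) + 3*exp(x + z))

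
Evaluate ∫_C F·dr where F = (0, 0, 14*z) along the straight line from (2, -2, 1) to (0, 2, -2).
21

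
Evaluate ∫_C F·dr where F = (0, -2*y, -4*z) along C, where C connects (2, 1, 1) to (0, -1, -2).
-6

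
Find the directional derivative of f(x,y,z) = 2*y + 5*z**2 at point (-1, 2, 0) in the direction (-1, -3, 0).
-3*sqrt(10)/5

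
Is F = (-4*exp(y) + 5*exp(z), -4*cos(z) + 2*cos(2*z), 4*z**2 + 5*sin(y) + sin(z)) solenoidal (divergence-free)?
No, ∇·F = 8*z + cos(z)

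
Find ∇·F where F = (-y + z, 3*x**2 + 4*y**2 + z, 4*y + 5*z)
8*y + 5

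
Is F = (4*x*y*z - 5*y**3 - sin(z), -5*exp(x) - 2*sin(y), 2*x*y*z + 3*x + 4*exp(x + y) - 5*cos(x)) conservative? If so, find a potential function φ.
No, ∇×F = (2*x*z + 4*exp(x + y), 4*x*y - 2*y*z - 4*exp(x + y) - 5*sin(x) - cos(z) - 3, -4*x*z + 15*y**2 - 5*exp(x)) ≠ 0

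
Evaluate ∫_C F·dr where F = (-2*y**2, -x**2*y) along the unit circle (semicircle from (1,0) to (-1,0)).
8/3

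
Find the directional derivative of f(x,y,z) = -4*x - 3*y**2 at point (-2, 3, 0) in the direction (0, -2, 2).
9*sqrt(2)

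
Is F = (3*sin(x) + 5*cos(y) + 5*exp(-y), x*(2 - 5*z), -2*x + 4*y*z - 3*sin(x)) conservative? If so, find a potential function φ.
No, ∇×F = (5*x + 4*z, 3*cos(x) + 2, -5*z + 5*sin(y) + 2 + 5*exp(-y)) ≠ 0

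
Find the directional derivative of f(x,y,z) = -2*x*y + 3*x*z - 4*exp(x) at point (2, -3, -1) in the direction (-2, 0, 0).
-3 + 4*exp(2)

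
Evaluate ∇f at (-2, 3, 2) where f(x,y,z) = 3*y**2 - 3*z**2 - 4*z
(0, 18, -16)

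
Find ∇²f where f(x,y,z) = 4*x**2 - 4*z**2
0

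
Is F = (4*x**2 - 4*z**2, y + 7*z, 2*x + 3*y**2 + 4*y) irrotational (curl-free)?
No, ∇×F = (6*y - 3, -8*z - 2, 0)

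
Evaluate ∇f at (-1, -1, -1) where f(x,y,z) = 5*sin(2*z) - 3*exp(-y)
(0, 3*E, 10*cos(2))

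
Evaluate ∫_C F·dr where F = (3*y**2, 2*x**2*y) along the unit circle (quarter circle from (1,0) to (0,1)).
-3/2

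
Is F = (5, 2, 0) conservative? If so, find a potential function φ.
Yes, F is conservative. φ = 5*x + 2*y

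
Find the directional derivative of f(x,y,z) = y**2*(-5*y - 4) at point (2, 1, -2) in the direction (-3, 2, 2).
-46*sqrt(17)/17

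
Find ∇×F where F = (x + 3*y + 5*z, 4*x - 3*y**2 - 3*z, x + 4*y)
(7, 4, 1)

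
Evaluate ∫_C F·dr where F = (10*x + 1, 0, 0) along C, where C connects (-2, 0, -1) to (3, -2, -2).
30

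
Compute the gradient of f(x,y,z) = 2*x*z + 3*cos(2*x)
(2*z - 6*sin(2*x), 0, 2*x)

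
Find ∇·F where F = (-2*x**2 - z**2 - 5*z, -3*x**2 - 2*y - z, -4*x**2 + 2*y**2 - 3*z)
-4*x - 5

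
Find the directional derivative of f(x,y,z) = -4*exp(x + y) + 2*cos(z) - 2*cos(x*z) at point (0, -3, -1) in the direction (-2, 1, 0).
4*sqrt(5)*exp(-3)/5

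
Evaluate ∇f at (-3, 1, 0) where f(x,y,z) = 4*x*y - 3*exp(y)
(4, -12 - 3*E, 0)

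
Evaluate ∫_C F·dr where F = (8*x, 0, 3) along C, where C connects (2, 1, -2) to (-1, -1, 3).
3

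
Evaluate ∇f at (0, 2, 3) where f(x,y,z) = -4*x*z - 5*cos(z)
(-12, 0, 5*sin(3))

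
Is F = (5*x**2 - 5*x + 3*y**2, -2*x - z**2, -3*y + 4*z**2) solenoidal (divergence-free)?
No, ∇·F = 10*x + 8*z - 5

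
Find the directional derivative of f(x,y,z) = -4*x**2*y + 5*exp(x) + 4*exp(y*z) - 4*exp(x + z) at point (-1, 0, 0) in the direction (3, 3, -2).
sqrt(22)*(11 - 12*E)*exp(-1)/22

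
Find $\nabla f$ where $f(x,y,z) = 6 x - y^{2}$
(6, -2*y, 0)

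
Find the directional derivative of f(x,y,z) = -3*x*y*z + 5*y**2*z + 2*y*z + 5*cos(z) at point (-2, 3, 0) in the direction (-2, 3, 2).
138*sqrt(17)/17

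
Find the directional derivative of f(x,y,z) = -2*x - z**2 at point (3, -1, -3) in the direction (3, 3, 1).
0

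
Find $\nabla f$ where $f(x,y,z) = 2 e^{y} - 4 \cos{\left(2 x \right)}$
(8*sin(2*x), 2*exp(y), 0)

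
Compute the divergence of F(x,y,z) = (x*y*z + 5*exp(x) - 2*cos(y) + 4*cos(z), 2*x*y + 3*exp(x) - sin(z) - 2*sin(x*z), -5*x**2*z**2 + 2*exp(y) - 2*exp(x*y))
-10*x**2*z + 2*x + y*z + 5*exp(x)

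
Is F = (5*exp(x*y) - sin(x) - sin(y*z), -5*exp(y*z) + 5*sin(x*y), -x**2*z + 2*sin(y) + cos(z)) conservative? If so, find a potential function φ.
No, ∇×F = (5*y*exp(y*z) + 2*cos(y), 2*x*z - y*cos(y*z), -5*x*exp(x*y) + 5*y*cos(x*y) + z*cos(y*z)) ≠ 0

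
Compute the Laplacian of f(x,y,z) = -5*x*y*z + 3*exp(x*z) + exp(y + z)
3*x**2*exp(x*z) + 3*z**2*exp(x*z) + 2*exp(y + z)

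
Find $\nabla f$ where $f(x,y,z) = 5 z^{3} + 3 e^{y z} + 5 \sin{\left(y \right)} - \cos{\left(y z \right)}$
(0, 3*z*exp(y*z) + z*sin(y*z) + 5*cos(y), 3*y*exp(y*z) + y*sin(y*z) + 15*z**2)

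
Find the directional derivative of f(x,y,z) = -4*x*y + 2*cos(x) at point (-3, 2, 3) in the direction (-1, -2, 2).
-16/3 - 2*sin(3)/3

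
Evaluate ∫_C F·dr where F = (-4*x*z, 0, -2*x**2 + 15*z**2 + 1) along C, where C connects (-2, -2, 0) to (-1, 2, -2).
-38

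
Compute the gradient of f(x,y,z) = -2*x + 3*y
(-2, 3, 0)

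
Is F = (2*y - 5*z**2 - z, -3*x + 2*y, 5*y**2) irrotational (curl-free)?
No, ∇×F = (10*y, -10*z - 1, -5)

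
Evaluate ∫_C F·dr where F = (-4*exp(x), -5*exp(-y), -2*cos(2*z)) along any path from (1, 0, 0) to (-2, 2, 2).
-5 + exp(-2) - sin(4) + 4*E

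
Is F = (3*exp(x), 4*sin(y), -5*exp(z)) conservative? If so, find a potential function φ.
Yes, F is conservative. φ = 3*exp(x) - 5*exp(z) - 4*cos(y)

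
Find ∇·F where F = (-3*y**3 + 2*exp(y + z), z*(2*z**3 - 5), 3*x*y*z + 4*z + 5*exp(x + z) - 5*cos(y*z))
3*x*y + 5*y*sin(y*z) + 5*exp(x + z) + 4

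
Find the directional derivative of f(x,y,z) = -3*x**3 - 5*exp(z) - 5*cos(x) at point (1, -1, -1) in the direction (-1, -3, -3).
sqrt(19)*(E*(9 - 5*sin(1)) + 15)*exp(-1)/19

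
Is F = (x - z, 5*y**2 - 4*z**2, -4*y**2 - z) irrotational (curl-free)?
No, ∇×F = (-8*y + 8*z, -1, 0)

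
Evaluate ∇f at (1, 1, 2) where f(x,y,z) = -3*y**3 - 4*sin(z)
(0, -9, -4*cos(2))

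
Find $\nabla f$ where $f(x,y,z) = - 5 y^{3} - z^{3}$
(0, -15*y**2, -3*z**2)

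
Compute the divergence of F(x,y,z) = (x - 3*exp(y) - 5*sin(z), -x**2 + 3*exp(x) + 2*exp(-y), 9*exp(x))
1 - 2*exp(-y)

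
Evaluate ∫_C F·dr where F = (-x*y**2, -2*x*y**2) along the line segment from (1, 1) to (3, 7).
-644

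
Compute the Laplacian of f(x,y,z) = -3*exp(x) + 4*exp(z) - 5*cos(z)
-3*exp(x) + 4*exp(z) + 5*cos(z)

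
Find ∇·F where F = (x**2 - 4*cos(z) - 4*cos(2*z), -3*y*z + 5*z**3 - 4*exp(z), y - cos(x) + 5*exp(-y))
2*x - 3*z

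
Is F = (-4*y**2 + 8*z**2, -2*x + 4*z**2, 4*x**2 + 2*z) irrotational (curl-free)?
No, ∇×F = (-8*z, -8*x + 16*z, 8*y - 2)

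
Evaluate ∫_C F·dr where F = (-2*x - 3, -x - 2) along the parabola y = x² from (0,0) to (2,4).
-70/3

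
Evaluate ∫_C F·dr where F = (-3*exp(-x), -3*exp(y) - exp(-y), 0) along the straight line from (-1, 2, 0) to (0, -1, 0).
-5*cosh(1) + sinh(1) + 3 + 2*cosh(2) + 4*sinh(2)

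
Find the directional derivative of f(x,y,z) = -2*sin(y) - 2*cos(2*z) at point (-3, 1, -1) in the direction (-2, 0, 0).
0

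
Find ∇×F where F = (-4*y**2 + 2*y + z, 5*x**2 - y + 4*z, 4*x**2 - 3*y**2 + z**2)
(-6*y - 4, 1 - 8*x, 10*x + 8*y - 2)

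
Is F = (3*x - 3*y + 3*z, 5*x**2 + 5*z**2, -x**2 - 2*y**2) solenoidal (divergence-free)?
No, ∇·F = 3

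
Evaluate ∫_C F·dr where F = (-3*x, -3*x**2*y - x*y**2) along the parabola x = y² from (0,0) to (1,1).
-11/5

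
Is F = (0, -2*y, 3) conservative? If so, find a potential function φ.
Yes, F is conservative. φ = -y**2 + 3*z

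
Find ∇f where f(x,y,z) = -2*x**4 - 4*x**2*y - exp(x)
(-8*x**3 - 8*x*y - exp(x), -4*x**2, 0)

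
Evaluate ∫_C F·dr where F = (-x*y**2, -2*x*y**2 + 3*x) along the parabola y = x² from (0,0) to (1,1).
53/42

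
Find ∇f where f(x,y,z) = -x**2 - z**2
(-2*x, 0, -2*z)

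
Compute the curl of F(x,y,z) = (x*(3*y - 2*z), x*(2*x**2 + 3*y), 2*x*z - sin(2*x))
(0, -2*x - 2*z + 2*cos(2*x), 6*x**2 - 3*x + 3*y)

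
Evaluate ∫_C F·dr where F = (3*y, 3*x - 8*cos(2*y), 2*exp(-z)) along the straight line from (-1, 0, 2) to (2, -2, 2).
-12 + 4*sin(4)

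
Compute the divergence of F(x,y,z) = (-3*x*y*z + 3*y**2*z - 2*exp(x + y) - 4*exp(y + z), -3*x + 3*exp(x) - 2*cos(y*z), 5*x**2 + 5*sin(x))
-3*y*z + 2*z*sin(y*z) - 2*exp(x + y)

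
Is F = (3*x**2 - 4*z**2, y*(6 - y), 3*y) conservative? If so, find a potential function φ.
No, ∇×F = (3, -8*z, 0) ≠ 0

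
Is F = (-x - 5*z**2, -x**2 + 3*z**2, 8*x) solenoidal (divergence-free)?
No, ∇·F = -1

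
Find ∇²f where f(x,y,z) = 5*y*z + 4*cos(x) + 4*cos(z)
-4*cos(x) - 4*cos(z)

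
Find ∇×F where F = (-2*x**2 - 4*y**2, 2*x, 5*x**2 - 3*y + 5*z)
(-3, -10*x, 8*y + 2)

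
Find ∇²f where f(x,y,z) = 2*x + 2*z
0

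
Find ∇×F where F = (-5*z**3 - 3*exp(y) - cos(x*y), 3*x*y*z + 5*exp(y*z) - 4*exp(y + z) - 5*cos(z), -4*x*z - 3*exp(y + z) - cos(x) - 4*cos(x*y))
(-3*x*y + 4*x*sin(x*y) - 5*y*exp(y*z) + exp(y + z) - 5*sin(z), -4*y*sin(x*y) - 15*z**2 + 4*z - sin(x), -x*sin(x*y) + 3*y*z + 3*exp(y))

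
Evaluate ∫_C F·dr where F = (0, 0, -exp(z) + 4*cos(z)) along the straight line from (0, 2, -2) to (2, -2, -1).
(-E + 1 + 4*(-sin(1) + sin(2))*exp(2))*exp(-2)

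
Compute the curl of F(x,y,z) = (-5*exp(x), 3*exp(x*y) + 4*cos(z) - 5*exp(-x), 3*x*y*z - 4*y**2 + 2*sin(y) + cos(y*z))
(3*x*z - 8*y - z*sin(y*z) + 4*sin(z) + 2*cos(y), -3*y*z, 3*y*exp(x*y) + 5*exp(-x))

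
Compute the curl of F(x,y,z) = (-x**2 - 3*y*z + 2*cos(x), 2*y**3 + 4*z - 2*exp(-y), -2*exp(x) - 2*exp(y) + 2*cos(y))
(-2*exp(y) - 2*sin(y) - 4, -3*y + 2*exp(x), 3*z)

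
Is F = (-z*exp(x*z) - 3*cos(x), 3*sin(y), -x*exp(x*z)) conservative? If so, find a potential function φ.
Yes, F is conservative. φ = -exp(x*z) - 3*sin(x) - 3*cos(y)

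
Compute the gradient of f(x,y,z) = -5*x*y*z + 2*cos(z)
(-5*y*z, -5*x*z, -5*x*y - 2*sin(z))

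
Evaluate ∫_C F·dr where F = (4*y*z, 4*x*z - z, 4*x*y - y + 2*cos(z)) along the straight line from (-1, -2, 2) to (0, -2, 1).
-18 - 2*sin(2) + 2*sin(1)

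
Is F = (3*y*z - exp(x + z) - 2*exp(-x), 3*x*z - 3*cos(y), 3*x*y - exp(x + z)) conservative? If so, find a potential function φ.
Yes, F is conservative. φ = 3*x*y*z - exp(x + z) - 3*sin(y) + 2*exp(-x)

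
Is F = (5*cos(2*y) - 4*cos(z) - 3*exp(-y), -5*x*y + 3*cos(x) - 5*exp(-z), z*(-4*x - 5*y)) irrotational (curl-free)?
No, ∇×F = (-5*z - 5*exp(-z), 4*z + 4*sin(z), -5*y - 3*sin(x) + 10*sin(2*y) - 3*exp(-y))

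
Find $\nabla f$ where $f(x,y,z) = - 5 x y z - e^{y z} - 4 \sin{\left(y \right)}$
(-5*y*z, -5*x*z - z*exp(y*z) - 4*cos(y), y*(-5*x - exp(y*z)))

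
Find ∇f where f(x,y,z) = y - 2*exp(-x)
(2*exp(-x), 1, 0)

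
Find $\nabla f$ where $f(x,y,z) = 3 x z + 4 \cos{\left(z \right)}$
(3*z, 0, 3*x - 4*sin(z))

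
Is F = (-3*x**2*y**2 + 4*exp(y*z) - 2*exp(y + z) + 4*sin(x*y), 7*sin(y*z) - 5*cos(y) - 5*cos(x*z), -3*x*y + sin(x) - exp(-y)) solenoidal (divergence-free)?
No, ∇·F = -6*x*y**2 + 4*y*cos(x*y) + 7*z*cos(y*z) + 5*sin(y)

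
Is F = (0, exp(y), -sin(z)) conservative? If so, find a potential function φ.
Yes, F is conservative. φ = exp(y) + cos(z)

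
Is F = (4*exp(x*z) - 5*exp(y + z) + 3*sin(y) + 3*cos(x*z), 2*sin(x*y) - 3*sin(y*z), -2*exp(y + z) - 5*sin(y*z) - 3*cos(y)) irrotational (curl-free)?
No, ∇×F = (3*y*cos(y*z) - 5*z*cos(y*z) - 2*exp(y + z) + 3*sin(y), 4*x*exp(x*z) - 3*x*sin(x*z) - 5*exp(y + z), 2*y*cos(x*y) + 5*exp(y + z) - 3*cos(y))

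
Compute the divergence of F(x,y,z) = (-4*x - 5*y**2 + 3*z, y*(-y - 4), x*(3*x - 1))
-2*y - 8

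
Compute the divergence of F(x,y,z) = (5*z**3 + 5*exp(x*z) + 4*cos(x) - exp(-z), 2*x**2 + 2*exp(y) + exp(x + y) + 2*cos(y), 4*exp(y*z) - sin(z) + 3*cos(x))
4*y*exp(y*z) + 5*z*exp(x*z) + 2*exp(y) + exp(x + y) - 4*sin(x) - 2*sin(y) - cos(z)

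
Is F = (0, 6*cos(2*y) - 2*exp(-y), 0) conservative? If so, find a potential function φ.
Yes, F is conservative. φ = 3*sin(2*y) + 2*exp(-y)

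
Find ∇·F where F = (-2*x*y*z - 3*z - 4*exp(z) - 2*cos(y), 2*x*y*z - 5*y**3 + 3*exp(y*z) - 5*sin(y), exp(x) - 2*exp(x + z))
2*x*z - 15*y**2 - 2*y*z + 3*z*exp(y*z) - 2*exp(x + z) - 5*cos(y)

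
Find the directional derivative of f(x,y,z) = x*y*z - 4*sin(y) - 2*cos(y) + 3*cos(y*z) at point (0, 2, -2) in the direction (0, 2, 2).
sqrt(2)*(-2*cos(2) + sin(2))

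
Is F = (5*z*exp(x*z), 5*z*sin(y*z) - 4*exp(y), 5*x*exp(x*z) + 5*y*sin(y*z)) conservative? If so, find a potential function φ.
Yes, F is conservative. φ = -4*exp(y) + 5*exp(x*z) - 5*cos(y*z)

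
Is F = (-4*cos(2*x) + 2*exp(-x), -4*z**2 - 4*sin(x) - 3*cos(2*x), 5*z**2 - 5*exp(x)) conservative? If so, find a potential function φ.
No, ∇×F = (8*z, 5*exp(x), 4*(3*sin(x) - 1)*cos(x)) ≠ 0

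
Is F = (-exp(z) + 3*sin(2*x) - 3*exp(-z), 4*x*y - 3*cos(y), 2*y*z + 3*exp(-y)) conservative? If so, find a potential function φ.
No, ∇×F = (2*z - 3*exp(-y), -exp(z) + 3*exp(-z), 4*y) ≠ 0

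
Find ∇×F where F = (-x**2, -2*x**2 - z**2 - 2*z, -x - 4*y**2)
(-8*y + 2*z + 2, 1, -4*x)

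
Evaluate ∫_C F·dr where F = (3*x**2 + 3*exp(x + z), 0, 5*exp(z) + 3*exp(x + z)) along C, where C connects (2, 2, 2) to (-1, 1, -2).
-3*exp(4) - 5*exp(2) - 9 + 3*exp(-3) + 5*exp(-2)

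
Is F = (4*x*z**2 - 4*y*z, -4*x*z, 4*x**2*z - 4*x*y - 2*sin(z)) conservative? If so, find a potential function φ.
Yes, F is conservative. φ = 2*x**2*z**2 - 4*x*y*z + 2*cos(z)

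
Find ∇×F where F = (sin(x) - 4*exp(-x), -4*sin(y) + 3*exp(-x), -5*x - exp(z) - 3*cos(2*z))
(0, 5, -3*exp(-x))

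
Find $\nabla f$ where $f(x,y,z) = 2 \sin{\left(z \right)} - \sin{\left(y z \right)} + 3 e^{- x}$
(-3*exp(-x), -z*cos(y*z), -y*cos(y*z) + 2*cos(z))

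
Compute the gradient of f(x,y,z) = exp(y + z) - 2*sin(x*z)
(-2*z*cos(x*z), exp(y + z), -2*x*cos(x*z) + exp(y + z))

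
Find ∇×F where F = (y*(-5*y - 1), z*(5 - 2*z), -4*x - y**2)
(-2*y + 4*z - 5, 4, 10*y + 1)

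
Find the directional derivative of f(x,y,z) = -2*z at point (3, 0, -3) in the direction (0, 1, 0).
0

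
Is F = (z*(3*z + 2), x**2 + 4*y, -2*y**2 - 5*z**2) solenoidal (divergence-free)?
No, ∇·F = 4 - 10*z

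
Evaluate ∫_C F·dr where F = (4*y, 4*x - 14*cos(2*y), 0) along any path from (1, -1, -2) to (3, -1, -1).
-8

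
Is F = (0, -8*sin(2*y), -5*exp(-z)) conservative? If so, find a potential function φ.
Yes, F is conservative. φ = 4*cos(2*y) + 5*exp(-z)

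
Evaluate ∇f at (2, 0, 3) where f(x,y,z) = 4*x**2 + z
(16, 0, 1)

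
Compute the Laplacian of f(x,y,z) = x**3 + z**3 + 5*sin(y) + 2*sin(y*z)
6*x - 2*y**2*sin(y*z) - 2*z**2*sin(y*z) + 6*z - 5*sin(y)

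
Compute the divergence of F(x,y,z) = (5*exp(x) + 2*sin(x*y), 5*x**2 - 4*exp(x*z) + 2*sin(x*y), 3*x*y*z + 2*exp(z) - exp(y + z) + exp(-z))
3*x*y + 2*x*cos(x*y) + 2*y*cos(x*y) + 5*exp(x) + 2*exp(z) - exp(y + z) - exp(-z)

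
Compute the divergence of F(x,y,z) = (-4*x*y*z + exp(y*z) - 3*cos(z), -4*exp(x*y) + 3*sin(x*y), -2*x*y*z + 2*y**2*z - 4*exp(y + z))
-2*x*y - 4*x*exp(x*y) + 3*x*cos(x*y) + 2*y**2 - 4*y*z - 4*exp(y + z)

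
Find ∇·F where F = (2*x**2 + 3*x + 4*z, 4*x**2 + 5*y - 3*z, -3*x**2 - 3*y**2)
4*x + 8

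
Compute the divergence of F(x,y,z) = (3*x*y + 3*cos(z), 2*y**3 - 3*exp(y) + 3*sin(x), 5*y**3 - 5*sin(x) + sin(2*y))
6*y**2 + 3*y - 3*exp(y)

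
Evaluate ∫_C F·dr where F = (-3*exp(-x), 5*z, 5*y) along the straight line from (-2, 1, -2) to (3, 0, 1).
-3*exp(2) + 3*exp(-3) + 10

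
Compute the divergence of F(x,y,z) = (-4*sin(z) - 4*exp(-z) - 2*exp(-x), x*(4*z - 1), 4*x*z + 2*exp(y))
4*x + 2*exp(-x)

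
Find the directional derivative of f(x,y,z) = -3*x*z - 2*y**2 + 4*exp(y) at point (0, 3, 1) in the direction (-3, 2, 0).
sqrt(13)*(-15 + 8*exp(3))/13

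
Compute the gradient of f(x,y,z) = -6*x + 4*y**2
(-6, 8*y, 0)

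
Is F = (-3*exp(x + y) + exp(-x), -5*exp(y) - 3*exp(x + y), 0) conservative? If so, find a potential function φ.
Yes, F is conservative. φ = -5*exp(y) - 3*exp(x + y) - exp(-x)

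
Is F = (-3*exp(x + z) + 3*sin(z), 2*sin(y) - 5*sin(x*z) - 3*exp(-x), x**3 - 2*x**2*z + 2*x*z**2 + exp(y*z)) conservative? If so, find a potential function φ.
No, ∇×F = (5*x*cos(x*z) + z*exp(y*z), -3*x**2 + 4*x*z - 2*z**2 - 3*exp(x + z) + 3*cos(z), -5*z*cos(x*z) + 3*exp(-x)) ≠ 0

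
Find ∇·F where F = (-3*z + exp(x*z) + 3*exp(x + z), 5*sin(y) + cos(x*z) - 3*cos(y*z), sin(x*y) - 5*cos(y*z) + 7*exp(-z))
5*y*sin(y*z) + z*exp(x*z) + 3*z*sin(y*z) + 3*exp(x + z) + 5*cos(y) - 7*exp(-z)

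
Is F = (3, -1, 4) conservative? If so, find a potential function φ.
Yes, F is conservative. φ = 3*x - y + 4*z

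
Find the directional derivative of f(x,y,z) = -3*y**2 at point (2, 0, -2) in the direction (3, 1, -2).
0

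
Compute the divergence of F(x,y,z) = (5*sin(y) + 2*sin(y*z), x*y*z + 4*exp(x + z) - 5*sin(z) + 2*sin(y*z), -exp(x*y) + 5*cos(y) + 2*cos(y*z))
x*z - 2*y*sin(y*z) + 2*z*cos(y*z)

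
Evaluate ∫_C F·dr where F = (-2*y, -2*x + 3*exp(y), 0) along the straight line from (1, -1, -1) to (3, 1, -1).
-8 + 6*sinh(1)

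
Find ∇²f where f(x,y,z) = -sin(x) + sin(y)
sin(x) - sin(y)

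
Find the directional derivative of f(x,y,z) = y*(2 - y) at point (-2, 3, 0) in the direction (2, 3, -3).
-6*sqrt(22)/11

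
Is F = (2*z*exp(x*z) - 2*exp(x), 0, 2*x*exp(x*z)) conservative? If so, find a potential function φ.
Yes, F is conservative. φ = -2*exp(x) + 2*exp(x*z)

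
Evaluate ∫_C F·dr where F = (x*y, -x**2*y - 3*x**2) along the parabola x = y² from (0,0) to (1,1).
-11/30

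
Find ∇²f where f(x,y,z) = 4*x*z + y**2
2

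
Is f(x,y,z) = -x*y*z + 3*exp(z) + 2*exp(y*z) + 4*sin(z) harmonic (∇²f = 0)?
No, ∇²f = 2*y**2*exp(y*z) + 2*z**2*exp(y*z) + 3*exp(z) - 4*sin(z)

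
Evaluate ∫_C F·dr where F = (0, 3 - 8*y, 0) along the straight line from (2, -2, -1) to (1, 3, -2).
-5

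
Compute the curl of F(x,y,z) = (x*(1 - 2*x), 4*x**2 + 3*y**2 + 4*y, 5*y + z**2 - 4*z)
(5, 0, 8*x)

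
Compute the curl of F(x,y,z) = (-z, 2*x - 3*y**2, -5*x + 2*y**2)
(4*y, 4, 2)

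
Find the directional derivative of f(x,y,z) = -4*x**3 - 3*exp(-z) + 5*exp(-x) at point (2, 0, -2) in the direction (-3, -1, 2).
3*sqrt(14)*(5 + 2*exp(4) + 48*exp(2))*exp(-2)/14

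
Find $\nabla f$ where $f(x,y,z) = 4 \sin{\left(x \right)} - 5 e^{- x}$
(4*cos(x) + 5*exp(-x), 0, 0)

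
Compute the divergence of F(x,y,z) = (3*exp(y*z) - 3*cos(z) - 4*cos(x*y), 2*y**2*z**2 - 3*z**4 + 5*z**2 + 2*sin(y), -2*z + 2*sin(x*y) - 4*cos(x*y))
4*y*z**2 + 4*y*sin(x*y) + 2*cos(y) - 2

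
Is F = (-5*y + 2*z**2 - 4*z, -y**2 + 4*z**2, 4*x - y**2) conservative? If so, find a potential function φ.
No, ∇×F = (-2*y - 8*z, 4*z - 8, 5) ≠ 0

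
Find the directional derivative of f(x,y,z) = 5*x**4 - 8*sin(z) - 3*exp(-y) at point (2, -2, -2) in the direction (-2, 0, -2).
4*sqrt(2)*(-20 + cos(2))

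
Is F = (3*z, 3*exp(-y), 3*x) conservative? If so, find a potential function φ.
Yes, F is conservative. φ = 3*x*z - 3*exp(-y)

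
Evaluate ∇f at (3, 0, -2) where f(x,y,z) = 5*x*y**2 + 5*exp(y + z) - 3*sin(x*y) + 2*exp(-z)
(0, -9 + 5*exp(-2), (5 - 2*exp(4))*exp(-2))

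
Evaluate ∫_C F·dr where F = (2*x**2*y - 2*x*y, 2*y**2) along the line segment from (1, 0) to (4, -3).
-153/2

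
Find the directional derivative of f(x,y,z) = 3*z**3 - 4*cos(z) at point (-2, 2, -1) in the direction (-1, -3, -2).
sqrt(14)*(-9 + 4*sin(1))/7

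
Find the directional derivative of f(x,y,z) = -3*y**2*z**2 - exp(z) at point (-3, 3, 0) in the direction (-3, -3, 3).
-sqrt(3)/3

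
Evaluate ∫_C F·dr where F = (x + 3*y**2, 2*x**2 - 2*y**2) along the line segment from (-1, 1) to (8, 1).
117/2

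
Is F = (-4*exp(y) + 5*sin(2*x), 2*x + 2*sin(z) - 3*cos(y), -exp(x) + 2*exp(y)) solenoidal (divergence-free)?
No, ∇·F = 3*sin(y) + 10*cos(2*x)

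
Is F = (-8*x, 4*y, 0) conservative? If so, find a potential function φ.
Yes, F is conservative. φ = -4*x**2 + 2*y**2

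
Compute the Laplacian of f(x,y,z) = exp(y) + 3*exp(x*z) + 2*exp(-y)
3*x**2*exp(x*z) + 3*z**2*exp(x*z) + exp(y) + 2*exp(-y)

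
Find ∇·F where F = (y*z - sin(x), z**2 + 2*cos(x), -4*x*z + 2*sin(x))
-4*x - cos(x)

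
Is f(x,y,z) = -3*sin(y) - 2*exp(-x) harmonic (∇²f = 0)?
No, ∇²f = 3*sin(y) - 2*exp(-x)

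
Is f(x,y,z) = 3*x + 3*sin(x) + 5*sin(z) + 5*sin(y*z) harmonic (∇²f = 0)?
No, ∇²f = -5*y**2*sin(y*z) - 5*z**2*sin(y*z) - 3*sin(x) - 5*sin(z)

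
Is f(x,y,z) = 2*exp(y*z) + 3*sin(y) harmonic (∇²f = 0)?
No, ∇²f = 2*y**2*exp(y*z) + 2*z**2*exp(y*z) - 3*sin(y)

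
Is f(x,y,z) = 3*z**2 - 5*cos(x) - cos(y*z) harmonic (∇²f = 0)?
No, ∇²f = y**2*cos(y*z) + z**2*cos(y*z) + 5*cos(x) + 6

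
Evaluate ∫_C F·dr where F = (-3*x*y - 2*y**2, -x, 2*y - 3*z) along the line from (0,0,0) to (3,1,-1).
-15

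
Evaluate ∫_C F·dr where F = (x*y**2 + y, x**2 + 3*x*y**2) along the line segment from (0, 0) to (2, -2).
-38/3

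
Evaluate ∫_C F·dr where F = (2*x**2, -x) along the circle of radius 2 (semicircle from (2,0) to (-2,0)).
-32/3 - 2*pi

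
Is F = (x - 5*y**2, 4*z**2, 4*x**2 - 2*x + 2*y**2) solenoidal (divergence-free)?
No, ∇·F = 1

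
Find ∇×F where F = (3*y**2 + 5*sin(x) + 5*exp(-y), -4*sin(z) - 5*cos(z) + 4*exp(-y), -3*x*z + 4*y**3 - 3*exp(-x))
(12*y**2 - 5*sin(z) + 4*cos(z), 3*z - 3*exp(-x), -6*y + 5*exp(-y))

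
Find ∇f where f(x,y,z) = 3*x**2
(6*x, 0, 0)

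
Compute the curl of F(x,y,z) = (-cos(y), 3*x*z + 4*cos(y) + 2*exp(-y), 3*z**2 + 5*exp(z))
(-3*x, 0, 3*z - sin(y))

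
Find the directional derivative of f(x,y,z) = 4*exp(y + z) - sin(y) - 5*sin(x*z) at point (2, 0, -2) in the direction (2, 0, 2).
2*sqrt(2)*exp(-2)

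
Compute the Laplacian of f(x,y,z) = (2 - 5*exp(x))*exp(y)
(2 - 10*exp(x))*exp(y)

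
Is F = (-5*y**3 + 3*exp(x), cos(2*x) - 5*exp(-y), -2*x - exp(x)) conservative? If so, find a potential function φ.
No, ∇×F = (0, exp(x) + 2, 15*y**2 - 2*sin(2*x)) ≠ 0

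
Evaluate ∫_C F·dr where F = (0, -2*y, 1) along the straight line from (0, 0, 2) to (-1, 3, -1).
-12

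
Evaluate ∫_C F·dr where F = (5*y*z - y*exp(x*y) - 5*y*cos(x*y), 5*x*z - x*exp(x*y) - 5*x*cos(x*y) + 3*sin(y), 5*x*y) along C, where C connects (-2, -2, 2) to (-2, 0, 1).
-44 + 5*sin(4) + 3*cos(2) + exp(4)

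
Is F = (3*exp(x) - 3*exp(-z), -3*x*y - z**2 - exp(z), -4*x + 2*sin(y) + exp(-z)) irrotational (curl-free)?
No, ∇×F = (2*z + exp(z) + 2*cos(y), 4 + 3*exp(-z), -3*y)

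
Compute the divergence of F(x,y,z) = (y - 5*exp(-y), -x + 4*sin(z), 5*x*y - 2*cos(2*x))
0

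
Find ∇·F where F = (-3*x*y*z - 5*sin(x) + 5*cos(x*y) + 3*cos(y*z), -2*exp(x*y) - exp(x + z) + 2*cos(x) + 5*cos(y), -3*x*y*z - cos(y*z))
-3*x*y - 2*x*exp(x*y) - 3*y*z - 5*y*sin(x*y) + y*sin(y*z) - 5*sin(y) - 5*cos(x)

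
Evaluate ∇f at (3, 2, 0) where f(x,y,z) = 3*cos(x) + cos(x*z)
(-3*sin(3), 0, 0)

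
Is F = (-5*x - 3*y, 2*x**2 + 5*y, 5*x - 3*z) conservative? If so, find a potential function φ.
No, ∇×F = (0, -5, 4*x + 3) ≠ 0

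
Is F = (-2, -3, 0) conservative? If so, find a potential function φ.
Yes, F is conservative. φ = -2*x - 3*y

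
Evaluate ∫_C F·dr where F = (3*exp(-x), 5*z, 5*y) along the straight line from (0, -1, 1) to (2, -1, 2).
-2 - 3*exp(-2)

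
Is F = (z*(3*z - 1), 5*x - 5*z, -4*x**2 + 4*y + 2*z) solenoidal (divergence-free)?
No, ∇·F = 2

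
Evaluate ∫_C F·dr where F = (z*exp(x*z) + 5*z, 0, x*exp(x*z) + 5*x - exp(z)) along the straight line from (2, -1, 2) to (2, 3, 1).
-exp(4) - 10 - E + 2*exp(2)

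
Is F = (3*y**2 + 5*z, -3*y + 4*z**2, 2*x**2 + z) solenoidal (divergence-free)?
No, ∇·F = -2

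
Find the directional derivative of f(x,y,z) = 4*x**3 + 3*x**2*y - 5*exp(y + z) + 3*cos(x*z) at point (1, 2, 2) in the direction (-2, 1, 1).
sqrt(6)*(-10*exp(4) - 45 + 9*sin(2))/6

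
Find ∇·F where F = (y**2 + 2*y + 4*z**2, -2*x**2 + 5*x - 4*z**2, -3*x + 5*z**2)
10*z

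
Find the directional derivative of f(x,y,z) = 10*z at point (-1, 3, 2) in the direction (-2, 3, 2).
20*sqrt(17)/17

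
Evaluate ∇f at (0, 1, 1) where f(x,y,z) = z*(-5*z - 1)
(0, 0, -11)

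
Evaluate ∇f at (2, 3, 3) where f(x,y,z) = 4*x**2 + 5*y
(16, 5, 0)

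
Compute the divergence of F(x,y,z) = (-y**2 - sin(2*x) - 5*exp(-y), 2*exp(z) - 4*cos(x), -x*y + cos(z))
-sin(z) - 2*cos(2*x)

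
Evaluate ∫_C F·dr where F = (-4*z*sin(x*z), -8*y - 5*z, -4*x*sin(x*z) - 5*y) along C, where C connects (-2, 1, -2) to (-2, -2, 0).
-18 - 4*cos(4)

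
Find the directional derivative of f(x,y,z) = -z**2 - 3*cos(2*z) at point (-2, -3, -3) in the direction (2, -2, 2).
2*sqrt(3)*(1 - sin(6))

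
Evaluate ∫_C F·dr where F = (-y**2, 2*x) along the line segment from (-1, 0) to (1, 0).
0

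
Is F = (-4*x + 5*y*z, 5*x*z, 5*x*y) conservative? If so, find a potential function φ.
Yes, F is conservative. φ = x*(-2*x + 5*y*z)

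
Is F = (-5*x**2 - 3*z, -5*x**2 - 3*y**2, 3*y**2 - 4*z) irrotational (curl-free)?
No, ∇×F = (6*y, -3, -10*x)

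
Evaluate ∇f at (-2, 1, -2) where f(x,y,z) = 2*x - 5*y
(2, -5, 0)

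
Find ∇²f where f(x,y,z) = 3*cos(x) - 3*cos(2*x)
-3*cos(x) + 12*cos(2*x)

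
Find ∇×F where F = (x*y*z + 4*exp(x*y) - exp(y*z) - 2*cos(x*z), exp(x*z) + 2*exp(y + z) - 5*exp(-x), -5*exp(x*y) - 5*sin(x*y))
(-5*x*exp(x*y) - x*exp(x*z) - 5*x*cos(x*y) - 2*exp(y + z), x*y + 2*x*sin(x*z) + 5*y*exp(x*y) - y*exp(y*z) + 5*y*cos(x*y), -x*z - 4*x*exp(x*y) + z*exp(x*z) + z*exp(y*z) + 5*exp(-x))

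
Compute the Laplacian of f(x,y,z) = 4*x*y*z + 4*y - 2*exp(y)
-2*exp(y)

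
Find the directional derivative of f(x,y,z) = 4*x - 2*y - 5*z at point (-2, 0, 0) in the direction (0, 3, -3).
3*sqrt(2)/2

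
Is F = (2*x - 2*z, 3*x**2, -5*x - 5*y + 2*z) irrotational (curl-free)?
No, ∇×F = (-5, 3, 6*x)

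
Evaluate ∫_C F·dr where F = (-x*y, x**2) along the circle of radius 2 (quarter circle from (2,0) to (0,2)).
8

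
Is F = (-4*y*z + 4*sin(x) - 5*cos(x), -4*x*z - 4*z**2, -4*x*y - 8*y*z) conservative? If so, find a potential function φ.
Yes, F is conservative. φ = -4*x*y*z - 4*y*z**2 - 5*sin(x) - 4*cos(x)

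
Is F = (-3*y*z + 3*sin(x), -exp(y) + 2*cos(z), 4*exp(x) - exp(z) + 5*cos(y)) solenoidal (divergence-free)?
No, ∇·F = -exp(y) - exp(z) + 3*cos(x)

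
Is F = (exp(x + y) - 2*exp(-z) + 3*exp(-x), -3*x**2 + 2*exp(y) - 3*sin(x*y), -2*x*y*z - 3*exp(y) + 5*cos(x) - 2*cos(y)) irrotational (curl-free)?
No, ∇×F = (-2*x*z - 3*exp(y) + 2*sin(y), 2*y*z + 5*sin(x) + 2*exp(-z), -6*x - 3*y*cos(x*y) - exp(x + y))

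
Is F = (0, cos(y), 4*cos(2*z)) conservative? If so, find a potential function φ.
Yes, F is conservative. φ = sin(y) + 2*sin(2*z)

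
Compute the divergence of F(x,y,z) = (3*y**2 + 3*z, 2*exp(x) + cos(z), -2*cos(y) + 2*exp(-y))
0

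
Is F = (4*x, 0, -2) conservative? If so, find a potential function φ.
Yes, F is conservative. φ = 2*x**2 - 2*z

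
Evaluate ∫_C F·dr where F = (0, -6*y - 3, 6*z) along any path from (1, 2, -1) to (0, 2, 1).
0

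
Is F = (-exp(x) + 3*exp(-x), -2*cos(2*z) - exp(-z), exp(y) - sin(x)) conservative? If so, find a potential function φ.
No, ∇×F = (exp(y) - 4*sin(2*z) - exp(-z), cos(x), 0) ≠ 0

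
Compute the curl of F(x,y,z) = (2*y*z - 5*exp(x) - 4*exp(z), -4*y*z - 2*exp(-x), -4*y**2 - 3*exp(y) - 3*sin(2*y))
(-4*y - 3*exp(y) - 6*cos(2*y), 2*y - 4*exp(z), -2*z + 2*exp(-x))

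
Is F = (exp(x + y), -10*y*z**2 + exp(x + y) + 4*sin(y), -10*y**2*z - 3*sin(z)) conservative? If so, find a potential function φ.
Yes, F is conservative. φ = -5*y**2*z**2 + exp(x + y) - 4*cos(y) + 3*cos(z)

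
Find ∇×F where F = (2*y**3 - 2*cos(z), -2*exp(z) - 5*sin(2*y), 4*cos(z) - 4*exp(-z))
(2*exp(z), 2*sin(z), -6*y**2)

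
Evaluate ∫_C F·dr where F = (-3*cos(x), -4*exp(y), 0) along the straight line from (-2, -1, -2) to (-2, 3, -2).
4*(1 - exp(4))*exp(-1)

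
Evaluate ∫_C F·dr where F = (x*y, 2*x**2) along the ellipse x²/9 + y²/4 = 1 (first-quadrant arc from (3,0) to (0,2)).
18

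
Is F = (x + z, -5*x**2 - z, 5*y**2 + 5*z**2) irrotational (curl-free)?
No, ∇×F = (10*y + 1, 1, -10*x)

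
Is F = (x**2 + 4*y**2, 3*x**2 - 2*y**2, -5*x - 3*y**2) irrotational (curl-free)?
No, ∇×F = (-6*y, 5, 6*x - 8*y)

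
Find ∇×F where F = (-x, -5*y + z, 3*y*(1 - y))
(2 - 6*y, 0, 0)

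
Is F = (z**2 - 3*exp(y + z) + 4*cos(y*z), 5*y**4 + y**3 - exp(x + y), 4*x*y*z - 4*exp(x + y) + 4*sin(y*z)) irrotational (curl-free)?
No, ∇×F = (4*x*z + 4*z*cos(y*z) - 4*exp(x + y), -4*y*z - 4*y*sin(y*z) + 2*z + 4*exp(x + y) - 3*exp(y + z), 4*z*sin(y*z) - exp(x + y) + 3*exp(y + z))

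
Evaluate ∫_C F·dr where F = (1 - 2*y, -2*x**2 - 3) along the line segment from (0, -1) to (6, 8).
-279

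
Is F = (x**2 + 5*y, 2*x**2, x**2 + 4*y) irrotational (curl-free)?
No, ∇×F = (4, -2*x, 4*x - 5)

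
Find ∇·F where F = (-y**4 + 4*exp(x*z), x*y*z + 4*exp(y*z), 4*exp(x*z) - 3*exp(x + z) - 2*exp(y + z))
x*z + 4*x*exp(x*z) + 4*z*exp(x*z) + 4*z*exp(y*z) - 3*exp(x + z) - 2*exp(y + z)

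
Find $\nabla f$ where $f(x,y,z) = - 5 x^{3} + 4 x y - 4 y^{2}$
(-15*x**2 + 4*y, 4*x - 8*y, 0)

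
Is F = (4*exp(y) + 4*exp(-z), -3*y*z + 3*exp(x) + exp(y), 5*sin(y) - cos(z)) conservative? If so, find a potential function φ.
No, ∇×F = (3*y + 5*cos(y), -4*exp(-z), 3*exp(x) - 4*exp(y)) ≠ 0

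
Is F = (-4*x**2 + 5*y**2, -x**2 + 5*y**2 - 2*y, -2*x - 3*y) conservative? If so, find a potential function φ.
No, ∇×F = (-3, 2, -2*x - 10*y) ≠ 0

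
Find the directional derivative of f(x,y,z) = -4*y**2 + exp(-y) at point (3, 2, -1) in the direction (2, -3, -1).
3*sqrt(14)*(1 + 16*exp(2))*exp(-2)/14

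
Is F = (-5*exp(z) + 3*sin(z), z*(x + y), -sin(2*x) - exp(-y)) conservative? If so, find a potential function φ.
No, ∇×F = (-x - y + exp(-y), -5*exp(z) + 2*cos(2*x) + 3*cos(z), z) ≠ 0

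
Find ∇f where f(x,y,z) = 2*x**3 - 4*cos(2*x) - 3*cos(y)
(6*x**2 + 8*sin(2*x), 3*sin(y), 0)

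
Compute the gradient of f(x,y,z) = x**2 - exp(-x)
(2*x + exp(-x), 0, 0)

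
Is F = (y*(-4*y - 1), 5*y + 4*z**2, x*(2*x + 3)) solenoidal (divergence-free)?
No, ∇·F = 5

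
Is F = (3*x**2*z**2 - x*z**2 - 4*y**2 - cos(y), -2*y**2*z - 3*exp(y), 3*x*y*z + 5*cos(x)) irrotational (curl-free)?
No, ∇×F = (3*x*z + 2*y**2, 6*x**2*z - 2*x*z - 3*y*z + 5*sin(x), 8*y - sin(y))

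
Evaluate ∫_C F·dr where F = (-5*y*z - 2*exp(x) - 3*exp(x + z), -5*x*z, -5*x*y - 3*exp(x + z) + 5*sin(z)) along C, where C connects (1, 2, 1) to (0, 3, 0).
5*cos(1) + 2*E + 3*exp(2)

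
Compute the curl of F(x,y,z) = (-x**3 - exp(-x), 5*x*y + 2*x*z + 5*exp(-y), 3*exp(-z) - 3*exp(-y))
(-2*x + 3*exp(-y), 0, 5*y + 2*z)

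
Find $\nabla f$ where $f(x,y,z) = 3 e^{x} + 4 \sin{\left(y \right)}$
(3*exp(x), 4*cos(y), 0)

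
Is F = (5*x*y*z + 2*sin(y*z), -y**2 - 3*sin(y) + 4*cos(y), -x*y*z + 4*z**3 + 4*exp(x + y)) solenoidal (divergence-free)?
No, ∇·F = -x*y + 5*y*z - 2*y + 12*z**2 - 4*sin(y) - 3*cos(y)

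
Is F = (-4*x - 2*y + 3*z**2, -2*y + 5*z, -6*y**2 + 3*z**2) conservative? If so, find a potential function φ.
No, ∇×F = (-12*y - 5, 6*z, 2) ≠ 0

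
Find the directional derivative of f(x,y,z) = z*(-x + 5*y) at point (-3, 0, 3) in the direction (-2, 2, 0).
9*sqrt(2)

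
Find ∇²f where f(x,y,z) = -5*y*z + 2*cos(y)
-2*cos(y)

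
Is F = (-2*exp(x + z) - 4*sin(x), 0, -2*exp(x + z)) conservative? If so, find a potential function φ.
Yes, F is conservative. φ = -2*exp(x + z) + 4*cos(x)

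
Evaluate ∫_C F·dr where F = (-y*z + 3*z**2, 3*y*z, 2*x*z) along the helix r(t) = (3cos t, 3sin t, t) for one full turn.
9*pi*(-3 + 10*pi)/2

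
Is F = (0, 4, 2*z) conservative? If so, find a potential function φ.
Yes, F is conservative. φ = 4*y + z**2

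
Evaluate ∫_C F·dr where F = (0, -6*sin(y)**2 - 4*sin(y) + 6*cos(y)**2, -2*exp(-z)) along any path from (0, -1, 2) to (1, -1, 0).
2 - 2*exp(-2)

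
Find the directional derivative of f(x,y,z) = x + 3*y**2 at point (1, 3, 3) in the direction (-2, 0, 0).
-1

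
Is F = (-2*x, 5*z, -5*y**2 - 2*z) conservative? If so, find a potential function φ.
No, ∇×F = (-10*y - 5, 0, 0) ≠ 0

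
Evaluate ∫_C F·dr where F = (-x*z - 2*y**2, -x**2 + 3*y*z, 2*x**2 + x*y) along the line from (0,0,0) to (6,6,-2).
-336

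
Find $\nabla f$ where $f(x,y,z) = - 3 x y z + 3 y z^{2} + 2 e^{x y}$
(y*(-3*z + 2*exp(x*y)), -3*x*z + 2*x*exp(x*y) + 3*z**2, 3*y*(-x + 2*z))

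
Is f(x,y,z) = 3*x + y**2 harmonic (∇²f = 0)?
No, ∇²f = 2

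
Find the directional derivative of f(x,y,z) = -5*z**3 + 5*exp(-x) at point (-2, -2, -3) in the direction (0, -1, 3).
-81*sqrt(10)/2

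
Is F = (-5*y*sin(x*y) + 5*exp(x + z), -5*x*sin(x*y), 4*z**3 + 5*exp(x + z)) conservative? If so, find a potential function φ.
Yes, F is conservative. φ = z**4 + 5*exp(x + z) + 5*cos(x*y)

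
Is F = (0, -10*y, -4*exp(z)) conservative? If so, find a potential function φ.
Yes, F is conservative. φ = -5*y**2 - 4*exp(z)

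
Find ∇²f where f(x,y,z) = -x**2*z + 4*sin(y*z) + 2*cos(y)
-4*y**2*sin(y*z) - 4*z**2*sin(y*z) - 2*z - 2*cos(y)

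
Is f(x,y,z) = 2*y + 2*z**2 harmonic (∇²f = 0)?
No, ∇²f = 4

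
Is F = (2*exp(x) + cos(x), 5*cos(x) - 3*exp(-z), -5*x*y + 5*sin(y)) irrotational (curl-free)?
No, ∇×F = (-5*x + 5*cos(y) - 3*exp(-z), 5*y, -5*sin(x))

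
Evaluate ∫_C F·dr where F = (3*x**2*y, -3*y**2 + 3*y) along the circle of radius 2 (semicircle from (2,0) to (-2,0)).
-6*pi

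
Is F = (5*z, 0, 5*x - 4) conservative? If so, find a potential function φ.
Yes, F is conservative. φ = z*(5*x - 4)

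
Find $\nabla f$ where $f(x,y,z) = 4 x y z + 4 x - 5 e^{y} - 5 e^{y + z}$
(4*y*z + 4, 4*x*z - 5*exp(y) - 5*exp(y + z), 4*x*y - 5*exp(y + z))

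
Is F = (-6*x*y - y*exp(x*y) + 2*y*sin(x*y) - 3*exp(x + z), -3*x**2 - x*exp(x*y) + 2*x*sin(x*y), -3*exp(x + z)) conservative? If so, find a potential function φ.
Yes, F is conservative. φ = -3*x**2*y - exp(x*y) - 3*exp(x + z) - 2*cos(x*y)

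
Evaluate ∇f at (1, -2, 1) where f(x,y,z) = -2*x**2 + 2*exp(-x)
(-4 - 2*exp(-1), 0, 0)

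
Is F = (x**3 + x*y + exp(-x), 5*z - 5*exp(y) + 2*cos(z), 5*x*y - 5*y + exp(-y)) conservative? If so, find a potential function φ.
No, ∇×F = (5*x + 2*sin(z) - 10 - exp(-y), -5*y, -x) ≠ 0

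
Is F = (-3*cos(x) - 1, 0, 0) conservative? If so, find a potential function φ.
Yes, F is conservative. φ = -x - 3*sin(x)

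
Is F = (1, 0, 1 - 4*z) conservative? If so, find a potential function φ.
Yes, F is conservative. φ = x - 2*z**2 + z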